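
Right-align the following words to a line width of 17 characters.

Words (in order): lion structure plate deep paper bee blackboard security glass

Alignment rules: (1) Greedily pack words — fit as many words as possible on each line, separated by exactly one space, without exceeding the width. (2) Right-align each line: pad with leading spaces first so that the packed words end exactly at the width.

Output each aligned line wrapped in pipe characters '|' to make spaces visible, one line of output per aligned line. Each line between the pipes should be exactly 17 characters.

Answer: |   lion structure|
| plate deep paper|
|   bee blackboard|
|   security glass|

Derivation:
Line 1: ['lion', 'structure'] (min_width=14, slack=3)
Line 2: ['plate', 'deep', 'paper'] (min_width=16, slack=1)
Line 3: ['bee', 'blackboard'] (min_width=14, slack=3)
Line 4: ['security', 'glass'] (min_width=14, slack=3)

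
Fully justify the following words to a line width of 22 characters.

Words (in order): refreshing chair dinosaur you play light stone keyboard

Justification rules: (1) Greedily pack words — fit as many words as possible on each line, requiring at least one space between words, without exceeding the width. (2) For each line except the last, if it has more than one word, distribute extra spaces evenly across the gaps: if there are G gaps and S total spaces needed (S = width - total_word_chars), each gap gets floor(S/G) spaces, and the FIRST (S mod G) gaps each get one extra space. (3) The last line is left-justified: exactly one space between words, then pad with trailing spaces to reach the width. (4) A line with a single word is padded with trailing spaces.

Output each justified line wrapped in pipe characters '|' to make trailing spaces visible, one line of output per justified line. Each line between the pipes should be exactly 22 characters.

Line 1: ['refreshing', 'chair'] (min_width=16, slack=6)
Line 2: ['dinosaur', 'you', 'play'] (min_width=17, slack=5)
Line 3: ['light', 'stone', 'keyboard'] (min_width=20, slack=2)

Answer: |refreshing       chair|
|dinosaur    you   play|
|light stone keyboard  |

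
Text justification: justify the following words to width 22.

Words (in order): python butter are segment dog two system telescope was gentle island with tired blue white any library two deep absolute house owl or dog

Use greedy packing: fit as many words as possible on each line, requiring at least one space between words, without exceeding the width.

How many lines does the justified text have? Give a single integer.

Line 1: ['python', 'butter', 'are'] (min_width=17, slack=5)
Line 2: ['segment', 'dog', 'two', 'system'] (min_width=22, slack=0)
Line 3: ['telescope', 'was', 'gentle'] (min_width=20, slack=2)
Line 4: ['island', 'with', 'tired', 'blue'] (min_width=22, slack=0)
Line 5: ['white', 'any', 'library', 'two'] (min_width=21, slack=1)
Line 6: ['deep', 'absolute', 'house'] (min_width=19, slack=3)
Line 7: ['owl', 'or', 'dog'] (min_width=10, slack=12)
Total lines: 7

Answer: 7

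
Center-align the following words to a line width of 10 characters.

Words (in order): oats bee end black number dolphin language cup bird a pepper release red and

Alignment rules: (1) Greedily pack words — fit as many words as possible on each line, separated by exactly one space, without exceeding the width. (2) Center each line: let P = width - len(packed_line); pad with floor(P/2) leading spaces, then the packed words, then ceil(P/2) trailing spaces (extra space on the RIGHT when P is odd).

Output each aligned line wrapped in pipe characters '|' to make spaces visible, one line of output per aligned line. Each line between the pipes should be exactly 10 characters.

Line 1: ['oats', 'bee'] (min_width=8, slack=2)
Line 2: ['end', 'black'] (min_width=9, slack=1)
Line 3: ['number'] (min_width=6, slack=4)
Line 4: ['dolphin'] (min_width=7, slack=3)
Line 5: ['language'] (min_width=8, slack=2)
Line 6: ['cup', 'bird', 'a'] (min_width=10, slack=0)
Line 7: ['pepper'] (min_width=6, slack=4)
Line 8: ['release'] (min_width=7, slack=3)
Line 9: ['red', 'and'] (min_width=7, slack=3)

Answer: | oats bee |
|end black |
|  number  |
| dolphin  |
| language |
|cup bird a|
|  pepper  |
| release  |
| red and  |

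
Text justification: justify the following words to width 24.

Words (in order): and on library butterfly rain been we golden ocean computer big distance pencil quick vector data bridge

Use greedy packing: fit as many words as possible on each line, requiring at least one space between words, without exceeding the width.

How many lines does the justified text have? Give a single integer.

Answer: 5

Derivation:
Line 1: ['and', 'on', 'library', 'butterfly'] (min_width=24, slack=0)
Line 2: ['rain', 'been', 'we', 'golden'] (min_width=19, slack=5)
Line 3: ['ocean', 'computer', 'big'] (min_width=18, slack=6)
Line 4: ['distance', 'pencil', 'quick'] (min_width=21, slack=3)
Line 5: ['vector', 'data', 'bridge'] (min_width=18, slack=6)
Total lines: 5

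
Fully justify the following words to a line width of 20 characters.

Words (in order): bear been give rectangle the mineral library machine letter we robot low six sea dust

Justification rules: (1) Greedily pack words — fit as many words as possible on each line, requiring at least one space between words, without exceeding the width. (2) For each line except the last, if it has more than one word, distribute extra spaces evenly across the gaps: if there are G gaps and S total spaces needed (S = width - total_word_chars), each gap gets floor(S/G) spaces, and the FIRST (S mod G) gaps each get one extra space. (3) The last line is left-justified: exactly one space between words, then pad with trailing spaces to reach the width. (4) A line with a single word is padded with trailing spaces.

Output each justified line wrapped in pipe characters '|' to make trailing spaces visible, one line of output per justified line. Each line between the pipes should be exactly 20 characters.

Line 1: ['bear', 'been', 'give'] (min_width=14, slack=6)
Line 2: ['rectangle', 'the'] (min_width=13, slack=7)
Line 3: ['mineral', 'library'] (min_width=15, slack=5)
Line 4: ['machine', 'letter', 'we'] (min_width=17, slack=3)
Line 5: ['robot', 'low', 'six', 'sea'] (min_width=17, slack=3)
Line 6: ['dust'] (min_width=4, slack=16)

Answer: |bear    been    give|
|rectangle        the|
|mineral      library|
|machine   letter  we|
|robot  low  six  sea|
|dust                |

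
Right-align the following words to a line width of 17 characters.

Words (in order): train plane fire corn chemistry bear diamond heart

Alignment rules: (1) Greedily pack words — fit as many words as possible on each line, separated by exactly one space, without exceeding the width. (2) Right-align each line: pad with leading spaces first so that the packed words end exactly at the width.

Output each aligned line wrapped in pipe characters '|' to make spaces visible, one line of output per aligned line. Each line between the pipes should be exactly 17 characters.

Answer: | train plane fire|
|   corn chemistry|
|     bear diamond|
|            heart|

Derivation:
Line 1: ['train', 'plane', 'fire'] (min_width=16, slack=1)
Line 2: ['corn', 'chemistry'] (min_width=14, slack=3)
Line 3: ['bear', 'diamond'] (min_width=12, slack=5)
Line 4: ['heart'] (min_width=5, slack=12)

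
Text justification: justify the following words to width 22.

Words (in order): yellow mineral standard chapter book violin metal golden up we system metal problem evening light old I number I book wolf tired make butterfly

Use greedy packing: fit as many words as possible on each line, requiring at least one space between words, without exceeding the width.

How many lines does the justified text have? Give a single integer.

Line 1: ['yellow', 'mineral'] (min_width=14, slack=8)
Line 2: ['standard', 'chapter', 'book'] (min_width=21, slack=1)
Line 3: ['violin', 'metal', 'golden', 'up'] (min_width=22, slack=0)
Line 4: ['we', 'system', 'metal'] (min_width=15, slack=7)
Line 5: ['problem', 'evening', 'light'] (min_width=21, slack=1)
Line 6: ['old', 'I', 'number', 'I', 'book'] (min_width=19, slack=3)
Line 7: ['wolf', 'tired', 'make'] (min_width=15, slack=7)
Line 8: ['butterfly'] (min_width=9, slack=13)
Total lines: 8

Answer: 8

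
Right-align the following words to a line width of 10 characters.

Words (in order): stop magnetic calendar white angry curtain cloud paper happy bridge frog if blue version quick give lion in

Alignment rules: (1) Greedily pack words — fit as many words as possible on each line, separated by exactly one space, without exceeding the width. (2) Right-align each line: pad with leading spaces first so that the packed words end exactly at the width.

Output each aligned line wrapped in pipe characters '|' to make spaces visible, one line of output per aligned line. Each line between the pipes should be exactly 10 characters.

Answer: |      stop|
|  magnetic|
|  calendar|
|     white|
|     angry|
|   curtain|
|     cloud|
|     paper|
|     happy|
|    bridge|
|   frog if|
|      blue|
|   version|
|quick give|
|   lion in|

Derivation:
Line 1: ['stop'] (min_width=4, slack=6)
Line 2: ['magnetic'] (min_width=8, slack=2)
Line 3: ['calendar'] (min_width=8, slack=2)
Line 4: ['white'] (min_width=5, slack=5)
Line 5: ['angry'] (min_width=5, slack=5)
Line 6: ['curtain'] (min_width=7, slack=3)
Line 7: ['cloud'] (min_width=5, slack=5)
Line 8: ['paper'] (min_width=5, slack=5)
Line 9: ['happy'] (min_width=5, slack=5)
Line 10: ['bridge'] (min_width=6, slack=4)
Line 11: ['frog', 'if'] (min_width=7, slack=3)
Line 12: ['blue'] (min_width=4, slack=6)
Line 13: ['version'] (min_width=7, slack=3)
Line 14: ['quick', 'give'] (min_width=10, slack=0)
Line 15: ['lion', 'in'] (min_width=7, slack=3)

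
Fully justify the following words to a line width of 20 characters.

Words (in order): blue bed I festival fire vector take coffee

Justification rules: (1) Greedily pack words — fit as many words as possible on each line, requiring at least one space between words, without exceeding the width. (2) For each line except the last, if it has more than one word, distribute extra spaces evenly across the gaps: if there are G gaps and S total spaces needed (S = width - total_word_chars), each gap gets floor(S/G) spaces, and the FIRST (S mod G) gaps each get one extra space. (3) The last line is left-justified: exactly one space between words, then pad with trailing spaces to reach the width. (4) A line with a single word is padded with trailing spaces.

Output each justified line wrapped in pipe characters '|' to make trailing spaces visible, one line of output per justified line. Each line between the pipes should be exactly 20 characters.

Line 1: ['blue', 'bed', 'I', 'festival'] (min_width=19, slack=1)
Line 2: ['fire', 'vector', 'take'] (min_width=16, slack=4)
Line 3: ['coffee'] (min_width=6, slack=14)

Answer: |blue  bed I festival|
|fire   vector   take|
|coffee              |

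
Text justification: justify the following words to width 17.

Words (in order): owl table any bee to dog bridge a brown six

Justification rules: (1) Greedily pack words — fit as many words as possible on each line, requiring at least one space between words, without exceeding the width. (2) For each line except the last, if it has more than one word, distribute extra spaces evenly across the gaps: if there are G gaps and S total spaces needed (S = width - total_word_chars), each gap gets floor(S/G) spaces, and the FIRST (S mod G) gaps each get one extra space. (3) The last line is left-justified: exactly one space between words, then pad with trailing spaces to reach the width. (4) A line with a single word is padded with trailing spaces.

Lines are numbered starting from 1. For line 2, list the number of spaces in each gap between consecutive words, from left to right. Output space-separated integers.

Line 1: ['owl', 'table', 'any', 'bee'] (min_width=17, slack=0)
Line 2: ['to', 'dog', 'bridge', 'a'] (min_width=15, slack=2)
Line 3: ['brown', 'six'] (min_width=9, slack=8)

Answer: 2 2 1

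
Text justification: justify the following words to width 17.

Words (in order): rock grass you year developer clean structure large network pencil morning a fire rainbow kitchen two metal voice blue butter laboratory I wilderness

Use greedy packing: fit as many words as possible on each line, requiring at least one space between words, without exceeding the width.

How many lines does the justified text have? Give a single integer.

Line 1: ['rock', 'grass', 'you'] (min_width=14, slack=3)
Line 2: ['year', 'developer'] (min_width=14, slack=3)
Line 3: ['clean', 'structure'] (min_width=15, slack=2)
Line 4: ['large', 'network'] (min_width=13, slack=4)
Line 5: ['pencil', 'morning', 'a'] (min_width=16, slack=1)
Line 6: ['fire', 'rainbow'] (min_width=12, slack=5)
Line 7: ['kitchen', 'two', 'metal'] (min_width=17, slack=0)
Line 8: ['voice', 'blue', 'butter'] (min_width=17, slack=0)
Line 9: ['laboratory', 'I'] (min_width=12, slack=5)
Line 10: ['wilderness'] (min_width=10, slack=7)
Total lines: 10

Answer: 10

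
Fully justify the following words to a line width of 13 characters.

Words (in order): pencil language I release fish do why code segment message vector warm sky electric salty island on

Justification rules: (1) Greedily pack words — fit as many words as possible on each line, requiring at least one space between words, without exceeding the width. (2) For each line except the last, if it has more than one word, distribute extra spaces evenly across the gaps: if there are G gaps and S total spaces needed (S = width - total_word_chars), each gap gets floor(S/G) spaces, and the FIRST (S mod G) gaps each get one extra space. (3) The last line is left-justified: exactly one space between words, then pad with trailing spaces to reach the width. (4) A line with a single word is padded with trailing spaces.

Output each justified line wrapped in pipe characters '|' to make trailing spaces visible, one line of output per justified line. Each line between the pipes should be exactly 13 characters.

Line 1: ['pencil'] (min_width=6, slack=7)
Line 2: ['language', 'I'] (min_width=10, slack=3)
Line 3: ['release', 'fish'] (min_width=12, slack=1)
Line 4: ['do', 'why', 'code'] (min_width=11, slack=2)
Line 5: ['segment'] (min_width=7, slack=6)
Line 6: ['message'] (min_width=7, slack=6)
Line 7: ['vector', 'warm'] (min_width=11, slack=2)
Line 8: ['sky', 'electric'] (min_width=12, slack=1)
Line 9: ['salty', 'island'] (min_width=12, slack=1)
Line 10: ['on'] (min_width=2, slack=11)

Answer: |pencil       |
|language    I|
|release  fish|
|do  why  code|
|segment      |
|message      |
|vector   warm|
|sky  electric|
|salty  island|
|on           |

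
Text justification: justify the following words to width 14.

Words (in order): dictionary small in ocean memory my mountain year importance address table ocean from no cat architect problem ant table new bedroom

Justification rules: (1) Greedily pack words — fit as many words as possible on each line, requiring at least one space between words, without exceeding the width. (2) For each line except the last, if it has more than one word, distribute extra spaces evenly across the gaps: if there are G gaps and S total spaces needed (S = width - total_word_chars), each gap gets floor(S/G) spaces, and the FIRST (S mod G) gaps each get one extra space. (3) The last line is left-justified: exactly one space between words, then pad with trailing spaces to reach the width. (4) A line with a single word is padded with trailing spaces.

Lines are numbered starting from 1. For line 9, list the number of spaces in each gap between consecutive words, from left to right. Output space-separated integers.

Line 1: ['dictionary'] (min_width=10, slack=4)
Line 2: ['small', 'in', 'ocean'] (min_width=14, slack=0)
Line 3: ['memory', 'my'] (min_width=9, slack=5)
Line 4: ['mountain', 'year'] (min_width=13, slack=1)
Line 5: ['importance'] (min_width=10, slack=4)
Line 6: ['address', 'table'] (min_width=13, slack=1)
Line 7: ['ocean', 'from', 'no'] (min_width=13, slack=1)
Line 8: ['cat', 'architect'] (min_width=13, slack=1)
Line 9: ['problem', 'ant'] (min_width=11, slack=3)
Line 10: ['table', 'new'] (min_width=9, slack=5)
Line 11: ['bedroom'] (min_width=7, slack=7)

Answer: 4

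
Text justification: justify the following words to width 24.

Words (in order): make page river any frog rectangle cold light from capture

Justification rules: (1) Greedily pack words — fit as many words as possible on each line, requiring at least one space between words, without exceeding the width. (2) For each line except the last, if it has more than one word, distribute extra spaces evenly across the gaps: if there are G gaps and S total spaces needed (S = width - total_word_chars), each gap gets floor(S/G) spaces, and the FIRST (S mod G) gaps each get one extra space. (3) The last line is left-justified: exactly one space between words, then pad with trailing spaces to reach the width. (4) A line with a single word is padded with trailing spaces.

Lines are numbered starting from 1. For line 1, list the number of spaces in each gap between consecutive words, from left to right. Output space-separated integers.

Line 1: ['make', 'page', 'river', 'any', 'frog'] (min_width=24, slack=0)
Line 2: ['rectangle', 'cold', 'light'] (min_width=20, slack=4)
Line 3: ['from', 'capture'] (min_width=12, slack=12)

Answer: 1 1 1 1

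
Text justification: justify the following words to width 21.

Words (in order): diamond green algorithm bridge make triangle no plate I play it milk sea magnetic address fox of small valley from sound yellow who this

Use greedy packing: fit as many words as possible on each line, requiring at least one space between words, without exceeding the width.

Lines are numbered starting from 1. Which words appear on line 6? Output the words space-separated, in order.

Answer: of small valley from

Derivation:
Line 1: ['diamond', 'green'] (min_width=13, slack=8)
Line 2: ['algorithm', 'bridge', 'make'] (min_width=21, slack=0)
Line 3: ['triangle', 'no', 'plate', 'I'] (min_width=19, slack=2)
Line 4: ['play', 'it', 'milk', 'sea'] (min_width=16, slack=5)
Line 5: ['magnetic', 'address', 'fox'] (min_width=20, slack=1)
Line 6: ['of', 'small', 'valley', 'from'] (min_width=20, slack=1)
Line 7: ['sound', 'yellow', 'who', 'this'] (min_width=21, slack=0)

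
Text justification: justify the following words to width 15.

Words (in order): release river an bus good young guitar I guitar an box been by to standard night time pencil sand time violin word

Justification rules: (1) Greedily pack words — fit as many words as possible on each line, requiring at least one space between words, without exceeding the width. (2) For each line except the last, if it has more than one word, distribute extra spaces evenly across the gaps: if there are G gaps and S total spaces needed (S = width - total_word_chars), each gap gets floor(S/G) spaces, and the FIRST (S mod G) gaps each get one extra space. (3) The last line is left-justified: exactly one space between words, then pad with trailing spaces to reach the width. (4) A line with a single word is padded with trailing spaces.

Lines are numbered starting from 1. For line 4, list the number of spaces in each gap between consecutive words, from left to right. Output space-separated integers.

Answer: 2 2

Derivation:
Line 1: ['release', 'river'] (min_width=13, slack=2)
Line 2: ['an', 'bus', 'good'] (min_width=11, slack=4)
Line 3: ['young', 'guitar', 'I'] (min_width=14, slack=1)
Line 4: ['guitar', 'an', 'box'] (min_width=13, slack=2)
Line 5: ['been', 'by', 'to'] (min_width=10, slack=5)
Line 6: ['standard', 'night'] (min_width=14, slack=1)
Line 7: ['time', 'pencil'] (min_width=11, slack=4)
Line 8: ['sand', 'time'] (min_width=9, slack=6)
Line 9: ['violin', 'word'] (min_width=11, slack=4)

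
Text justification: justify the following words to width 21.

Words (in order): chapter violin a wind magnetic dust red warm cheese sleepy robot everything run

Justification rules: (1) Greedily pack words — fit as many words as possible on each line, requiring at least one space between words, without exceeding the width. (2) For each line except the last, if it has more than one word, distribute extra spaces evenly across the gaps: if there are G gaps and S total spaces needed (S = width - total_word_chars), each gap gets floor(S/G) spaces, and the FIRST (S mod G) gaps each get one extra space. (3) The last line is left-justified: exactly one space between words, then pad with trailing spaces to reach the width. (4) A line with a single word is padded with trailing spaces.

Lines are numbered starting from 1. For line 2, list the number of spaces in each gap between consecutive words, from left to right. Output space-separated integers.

Line 1: ['chapter', 'violin', 'a', 'wind'] (min_width=21, slack=0)
Line 2: ['magnetic', 'dust', 'red'] (min_width=17, slack=4)
Line 3: ['warm', 'cheese', 'sleepy'] (min_width=18, slack=3)
Line 4: ['robot', 'everything', 'run'] (min_width=20, slack=1)

Answer: 3 3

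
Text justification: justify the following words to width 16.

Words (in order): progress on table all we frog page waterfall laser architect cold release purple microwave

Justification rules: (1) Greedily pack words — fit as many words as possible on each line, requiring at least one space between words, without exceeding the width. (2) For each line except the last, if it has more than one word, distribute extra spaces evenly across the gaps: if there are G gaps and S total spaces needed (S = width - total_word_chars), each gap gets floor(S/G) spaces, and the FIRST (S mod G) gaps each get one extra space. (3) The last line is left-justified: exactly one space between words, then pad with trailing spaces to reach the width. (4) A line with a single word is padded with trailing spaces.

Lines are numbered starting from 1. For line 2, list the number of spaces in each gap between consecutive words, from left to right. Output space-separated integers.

Answer: 3 3

Derivation:
Line 1: ['progress', 'on'] (min_width=11, slack=5)
Line 2: ['table', 'all', 'we'] (min_width=12, slack=4)
Line 3: ['frog', 'page'] (min_width=9, slack=7)
Line 4: ['waterfall', 'laser'] (min_width=15, slack=1)
Line 5: ['architect', 'cold'] (min_width=14, slack=2)
Line 6: ['release', 'purple'] (min_width=14, slack=2)
Line 7: ['microwave'] (min_width=9, slack=7)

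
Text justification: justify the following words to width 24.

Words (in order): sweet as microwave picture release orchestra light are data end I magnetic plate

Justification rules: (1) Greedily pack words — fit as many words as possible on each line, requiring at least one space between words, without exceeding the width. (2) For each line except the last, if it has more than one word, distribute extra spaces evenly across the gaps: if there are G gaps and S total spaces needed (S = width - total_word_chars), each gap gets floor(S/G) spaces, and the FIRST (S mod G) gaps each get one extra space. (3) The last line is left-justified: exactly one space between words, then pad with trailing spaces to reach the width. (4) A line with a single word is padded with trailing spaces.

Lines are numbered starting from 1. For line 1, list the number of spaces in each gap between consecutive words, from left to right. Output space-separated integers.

Line 1: ['sweet', 'as', 'microwave'] (min_width=18, slack=6)
Line 2: ['picture', 'release'] (min_width=15, slack=9)
Line 3: ['orchestra', 'light', 'are', 'data'] (min_width=24, slack=0)
Line 4: ['end', 'I', 'magnetic', 'plate'] (min_width=20, slack=4)

Answer: 4 4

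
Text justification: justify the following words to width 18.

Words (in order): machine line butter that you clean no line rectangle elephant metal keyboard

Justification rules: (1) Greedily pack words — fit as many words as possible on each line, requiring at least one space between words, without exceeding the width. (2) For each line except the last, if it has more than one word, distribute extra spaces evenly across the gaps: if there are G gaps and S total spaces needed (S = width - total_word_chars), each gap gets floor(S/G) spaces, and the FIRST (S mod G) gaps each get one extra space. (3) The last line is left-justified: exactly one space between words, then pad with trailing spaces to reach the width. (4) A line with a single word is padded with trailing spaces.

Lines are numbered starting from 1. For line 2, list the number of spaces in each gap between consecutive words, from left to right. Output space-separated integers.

Line 1: ['machine', 'line'] (min_width=12, slack=6)
Line 2: ['butter', 'that', 'you'] (min_width=15, slack=3)
Line 3: ['clean', 'no', 'line'] (min_width=13, slack=5)
Line 4: ['rectangle', 'elephant'] (min_width=18, slack=0)
Line 5: ['metal', 'keyboard'] (min_width=14, slack=4)

Answer: 3 2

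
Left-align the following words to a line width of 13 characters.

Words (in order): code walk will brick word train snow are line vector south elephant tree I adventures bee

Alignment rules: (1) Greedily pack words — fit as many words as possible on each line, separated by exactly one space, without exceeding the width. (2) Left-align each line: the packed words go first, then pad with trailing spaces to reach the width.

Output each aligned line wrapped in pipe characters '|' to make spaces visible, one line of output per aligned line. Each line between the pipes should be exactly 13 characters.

Answer: |code walk    |
|will brick   |
|word train   |
|snow are line|
|vector south |
|elephant tree|
|I adventures |
|bee          |

Derivation:
Line 1: ['code', 'walk'] (min_width=9, slack=4)
Line 2: ['will', 'brick'] (min_width=10, slack=3)
Line 3: ['word', 'train'] (min_width=10, slack=3)
Line 4: ['snow', 'are', 'line'] (min_width=13, slack=0)
Line 5: ['vector', 'south'] (min_width=12, slack=1)
Line 6: ['elephant', 'tree'] (min_width=13, slack=0)
Line 7: ['I', 'adventures'] (min_width=12, slack=1)
Line 8: ['bee'] (min_width=3, slack=10)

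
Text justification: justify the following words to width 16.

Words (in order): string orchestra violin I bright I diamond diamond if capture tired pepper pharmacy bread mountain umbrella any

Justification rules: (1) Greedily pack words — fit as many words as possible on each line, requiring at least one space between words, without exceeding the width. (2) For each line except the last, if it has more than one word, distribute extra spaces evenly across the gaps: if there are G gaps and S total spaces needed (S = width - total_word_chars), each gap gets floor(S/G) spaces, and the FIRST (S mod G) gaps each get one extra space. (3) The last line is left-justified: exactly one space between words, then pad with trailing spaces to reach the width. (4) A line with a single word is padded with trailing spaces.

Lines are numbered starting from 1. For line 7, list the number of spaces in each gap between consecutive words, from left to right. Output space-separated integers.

Answer: 3

Derivation:
Line 1: ['string', 'orchestra'] (min_width=16, slack=0)
Line 2: ['violin', 'I', 'bright'] (min_width=15, slack=1)
Line 3: ['I', 'diamond'] (min_width=9, slack=7)
Line 4: ['diamond', 'if'] (min_width=10, slack=6)
Line 5: ['capture', 'tired'] (min_width=13, slack=3)
Line 6: ['pepper', 'pharmacy'] (min_width=15, slack=1)
Line 7: ['bread', 'mountain'] (min_width=14, slack=2)
Line 8: ['umbrella', 'any'] (min_width=12, slack=4)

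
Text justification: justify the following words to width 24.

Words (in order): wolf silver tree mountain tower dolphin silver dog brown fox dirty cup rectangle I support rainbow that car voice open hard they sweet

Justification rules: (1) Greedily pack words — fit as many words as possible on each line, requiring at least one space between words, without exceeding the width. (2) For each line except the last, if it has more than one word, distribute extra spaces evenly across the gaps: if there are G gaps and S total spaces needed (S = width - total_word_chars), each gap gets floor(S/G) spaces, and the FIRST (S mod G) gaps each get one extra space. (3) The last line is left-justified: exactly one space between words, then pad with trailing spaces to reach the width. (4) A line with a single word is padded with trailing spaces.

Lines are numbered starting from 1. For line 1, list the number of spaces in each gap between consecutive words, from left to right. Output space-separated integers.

Line 1: ['wolf', 'silver', 'tree'] (min_width=16, slack=8)
Line 2: ['mountain', 'tower', 'dolphin'] (min_width=22, slack=2)
Line 3: ['silver', 'dog', 'brown', 'fox'] (min_width=20, slack=4)
Line 4: ['dirty', 'cup', 'rectangle', 'I'] (min_width=21, slack=3)
Line 5: ['support', 'rainbow', 'that', 'car'] (min_width=24, slack=0)
Line 6: ['voice', 'open', 'hard', 'they'] (min_width=20, slack=4)
Line 7: ['sweet'] (min_width=5, slack=19)

Answer: 5 5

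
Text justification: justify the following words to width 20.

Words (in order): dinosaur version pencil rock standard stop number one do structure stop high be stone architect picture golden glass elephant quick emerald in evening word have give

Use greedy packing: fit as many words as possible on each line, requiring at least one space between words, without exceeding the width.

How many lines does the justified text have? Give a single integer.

Line 1: ['dinosaur', 'version'] (min_width=16, slack=4)
Line 2: ['pencil', 'rock', 'standard'] (min_width=20, slack=0)
Line 3: ['stop', 'number', 'one', 'do'] (min_width=18, slack=2)
Line 4: ['structure', 'stop', 'high'] (min_width=19, slack=1)
Line 5: ['be', 'stone', 'architect'] (min_width=18, slack=2)
Line 6: ['picture', 'golden', 'glass'] (min_width=20, slack=0)
Line 7: ['elephant', 'quick'] (min_width=14, slack=6)
Line 8: ['emerald', 'in', 'evening'] (min_width=18, slack=2)
Line 9: ['word', 'have', 'give'] (min_width=14, slack=6)
Total lines: 9

Answer: 9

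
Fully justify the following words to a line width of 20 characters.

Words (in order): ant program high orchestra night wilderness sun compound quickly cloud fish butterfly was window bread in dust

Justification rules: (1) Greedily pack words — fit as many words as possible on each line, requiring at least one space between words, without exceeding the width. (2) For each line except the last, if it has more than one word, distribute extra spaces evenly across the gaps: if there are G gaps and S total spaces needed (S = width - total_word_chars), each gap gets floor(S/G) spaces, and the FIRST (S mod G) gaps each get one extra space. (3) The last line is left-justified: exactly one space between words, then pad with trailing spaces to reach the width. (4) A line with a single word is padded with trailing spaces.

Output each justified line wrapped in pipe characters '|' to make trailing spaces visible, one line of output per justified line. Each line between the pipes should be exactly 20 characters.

Line 1: ['ant', 'program', 'high'] (min_width=16, slack=4)
Line 2: ['orchestra', 'night'] (min_width=15, slack=5)
Line 3: ['wilderness', 'sun'] (min_width=14, slack=6)
Line 4: ['compound', 'quickly'] (min_width=16, slack=4)
Line 5: ['cloud', 'fish', 'butterfly'] (min_width=20, slack=0)
Line 6: ['was', 'window', 'bread', 'in'] (min_width=19, slack=1)
Line 7: ['dust'] (min_width=4, slack=16)

Answer: |ant   program   high|
|orchestra      night|
|wilderness       sun|
|compound     quickly|
|cloud fish butterfly|
|was  window bread in|
|dust                |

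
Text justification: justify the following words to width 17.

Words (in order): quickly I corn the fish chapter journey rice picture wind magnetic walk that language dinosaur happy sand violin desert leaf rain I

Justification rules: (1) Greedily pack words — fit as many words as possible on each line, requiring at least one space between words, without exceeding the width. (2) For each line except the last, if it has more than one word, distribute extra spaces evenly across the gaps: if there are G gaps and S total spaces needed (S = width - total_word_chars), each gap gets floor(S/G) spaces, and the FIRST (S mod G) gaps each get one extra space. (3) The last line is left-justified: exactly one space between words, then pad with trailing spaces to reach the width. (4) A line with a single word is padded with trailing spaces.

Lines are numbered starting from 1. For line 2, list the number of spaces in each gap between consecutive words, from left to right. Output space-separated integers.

Line 1: ['quickly', 'I', 'corn'] (min_width=14, slack=3)
Line 2: ['the', 'fish', 'chapter'] (min_width=16, slack=1)
Line 3: ['journey', 'rice'] (min_width=12, slack=5)
Line 4: ['picture', 'wind'] (min_width=12, slack=5)
Line 5: ['magnetic', 'walk'] (min_width=13, slack=4)
Line 6: ['that', 'language'] (min_width=13, slack=4)
Line 7: ['dinosaur', 'happy'] (min_width=14, slack=3)
Line 8: ['sand', 'violin'] (min_width=11, slack=6)
Line 9: ['desert', 'leaf', 'rain'] (min_width=16, slack=1)
Line 10: ['I'] (min_width=1, slack=16)

Answer: 2 1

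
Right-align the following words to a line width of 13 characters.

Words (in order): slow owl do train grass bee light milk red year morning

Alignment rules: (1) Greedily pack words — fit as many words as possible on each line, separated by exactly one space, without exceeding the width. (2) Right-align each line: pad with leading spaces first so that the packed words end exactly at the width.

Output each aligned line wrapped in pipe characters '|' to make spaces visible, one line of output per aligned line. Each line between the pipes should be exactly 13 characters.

Line 1: ['slow', 'owl', 'do'] (min_width=11, slack=2)
Line 2: ['train', 'grass'] (min_width=11, slack=2)
Line 3: ['bee', 'light'] (min_width=9, slack=4)
Line 4: ['milk', 'red', 'year'] (min_width=13, slack=0)
Line 5: ['morning'] (min_width=7, slack=6)

Answer: |  slow owl do|
|  train grass|
|    bee light|
|milk red year|
|      morning|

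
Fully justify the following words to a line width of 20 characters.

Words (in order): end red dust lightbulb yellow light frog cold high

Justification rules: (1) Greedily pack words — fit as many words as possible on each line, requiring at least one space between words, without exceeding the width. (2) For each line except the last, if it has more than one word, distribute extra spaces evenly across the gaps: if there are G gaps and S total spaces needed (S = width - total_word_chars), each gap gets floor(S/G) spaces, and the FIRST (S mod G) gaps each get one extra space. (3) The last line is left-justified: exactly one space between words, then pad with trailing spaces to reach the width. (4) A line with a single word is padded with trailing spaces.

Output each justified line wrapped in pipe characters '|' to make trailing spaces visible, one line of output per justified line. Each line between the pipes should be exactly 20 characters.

Answer: |end     red     dust|
|lightbulb     yellow|
|light frog cold high|

Derivation:
Line 1: ['end', 'red', 'dust'] (min_width=12, slack=8)
Line 2: ['lightbulb', 'yellow'] (min_width=16, slack=4)
Line 3: ['light', 'frog', 'cold', 'high'] (min_width=20, slack=0)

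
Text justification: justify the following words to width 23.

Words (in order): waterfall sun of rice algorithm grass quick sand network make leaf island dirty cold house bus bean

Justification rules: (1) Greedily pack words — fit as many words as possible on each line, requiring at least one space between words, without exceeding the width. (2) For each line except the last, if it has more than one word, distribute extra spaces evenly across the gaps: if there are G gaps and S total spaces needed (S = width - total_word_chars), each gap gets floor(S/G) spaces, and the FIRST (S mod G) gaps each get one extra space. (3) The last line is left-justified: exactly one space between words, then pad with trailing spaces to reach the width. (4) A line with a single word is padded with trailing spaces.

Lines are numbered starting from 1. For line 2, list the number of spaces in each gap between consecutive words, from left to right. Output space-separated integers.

Answer: 2 2

Derivation:
Line 1: ['waterfall', 'sun', 'of', 'rice'] (min_width=21, slack=2)
Line 2: ['algorithm', 'grass', 'quick'] (min_width=21, slack=2)
Line 3: ['sand', 'network', 'make', 'leaf'] (min_width=22, slack=1)
Line 4: ['island', 'dirty', 'cold', 'house'] (min_width=23, slack=0)
Line 5: ['bus', 'bean'] (min_width=8, slack=15)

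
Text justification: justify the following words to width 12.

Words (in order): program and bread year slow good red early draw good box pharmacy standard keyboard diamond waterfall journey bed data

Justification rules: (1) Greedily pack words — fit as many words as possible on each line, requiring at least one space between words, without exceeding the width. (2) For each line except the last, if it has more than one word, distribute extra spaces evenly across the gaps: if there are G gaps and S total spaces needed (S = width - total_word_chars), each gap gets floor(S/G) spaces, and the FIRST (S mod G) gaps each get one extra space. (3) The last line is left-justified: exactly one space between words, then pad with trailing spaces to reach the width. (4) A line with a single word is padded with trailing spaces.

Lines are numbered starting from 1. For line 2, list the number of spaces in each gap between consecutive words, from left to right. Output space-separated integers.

Line 1: ['program', 'and'] (min_width=11, slack=1)
Line 2: ['bread', 'year'] (min_width=10, slack=2)
Line 3: ['slow', 'good'] (min_width=9, slack=3)
Line 4: ['red', 'early'] (min_width=9, slack=3)
Line 5: ['draw', 'good'] (min_width=9, slack=3)
Line 6: ['box', 'pharmacy'] (min_width=12, slack=0)
Line 7: ['standard'] (min_width=8, slack=4)
Line 8: ['keyboard'] (min_width=8, slack=4)
Line 9: ['diamond'] (min_width=7, slack=5)
Line 10: ['waterfall'] (min_width=9, slack=3)
Line 11: ['journey', 'bed'] (min_width=11, slack=1)
Line 12: ['data'] (min_width=4, slack=8)

Answer: 3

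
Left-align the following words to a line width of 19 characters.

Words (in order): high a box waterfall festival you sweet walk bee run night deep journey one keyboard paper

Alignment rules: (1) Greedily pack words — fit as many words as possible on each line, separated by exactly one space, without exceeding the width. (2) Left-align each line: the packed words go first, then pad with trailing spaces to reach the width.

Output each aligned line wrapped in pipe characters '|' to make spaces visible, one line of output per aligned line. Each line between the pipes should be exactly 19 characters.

Answer: |high a box         |
|waterfall festival |
|you sweet walk bee |
|run night deep     |
|journey one        |
|keyboard paper     |

Derivation:
Line 1: ['high', 'a', 'box'] (min_width=10, slack=9)
Line 2: ['waterfall', 'festival'] (min_width=18, slack=1)
Line 3: ['you', 'sweet', 'walk', 'bee'] (min_width=18, slack=1)
Line 4: ['run', 'night', 'deep'] (min_width=14, slack=5)
Line 5: ['journey', 'one'] (min_width=11, slack=8)
Line 6: ['keyboard', 'paper'] (min_width=14, slack=5)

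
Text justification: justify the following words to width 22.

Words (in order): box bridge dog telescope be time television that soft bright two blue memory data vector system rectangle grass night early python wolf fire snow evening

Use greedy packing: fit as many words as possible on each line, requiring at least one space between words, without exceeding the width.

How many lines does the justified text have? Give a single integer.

Line 1: ['box', 'bridge', 'dog'] (min_width=14, slack=8)
Line 2: ['telescope', 'be', 'time'] (min_width=17, slack=5)
Line 3: ['television', 'that', 'soft'] (min_width=20, slack=2)
Line 4: ['bright', 'two', 'blue', 'memory'] (min_width=22, slack=0)
Line 5: ['data', 'vector', 'system'] (min_width=18, slack=4)
Line 6: ['rectangle', 'grass', 'night'] (min_width=21, slack=1)
Line 7: ['early', 'python', 'wolf', 'fire'] (min_width=22, slack=0)
Line 8: ['snow', 'evening'] (min_width=12, slack=10)
Total lines: 8

Answer: 8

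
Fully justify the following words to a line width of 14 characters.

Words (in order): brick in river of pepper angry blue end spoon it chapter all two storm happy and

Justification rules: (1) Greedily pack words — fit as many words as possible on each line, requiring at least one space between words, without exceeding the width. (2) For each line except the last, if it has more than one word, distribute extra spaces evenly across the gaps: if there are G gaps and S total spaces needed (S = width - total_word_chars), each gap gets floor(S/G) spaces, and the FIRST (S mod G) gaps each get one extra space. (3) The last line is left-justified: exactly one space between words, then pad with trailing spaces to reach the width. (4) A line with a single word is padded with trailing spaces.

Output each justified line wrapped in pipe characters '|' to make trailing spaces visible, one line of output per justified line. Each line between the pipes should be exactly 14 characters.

Line 1: ['brick', 'in', 'river'] (min_width=14, slack=0)
Line 2: ['of', 'pepper'] (min_width=9, slack=5)
Line 3: ['angry', 'blue', 'end'] (min_width=14, slack=0)
Line 4: ['spoon', 'it'] (min_width=8, slack=6)
Line 5: ['chapter', 'all'] (min_width=11, slack=3)
Line 6: ['two', 'storm'] (min_width=9, slack=5)
Line 7: ['happy', 'and'] (min_width=9, slack=5)

Answer: |brick in river|
|of      pepper|
|angry blue end|
|spoon       it|
|chapter    all|
|two      storm|
|happy and     |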